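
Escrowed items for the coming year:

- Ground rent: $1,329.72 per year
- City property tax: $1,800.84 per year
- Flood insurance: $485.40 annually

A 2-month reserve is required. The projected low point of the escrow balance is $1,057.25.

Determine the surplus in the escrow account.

Ground rent — $1,329.72 annually
City property tax — $1,800.84 annually
Flood insurance — $485.40 annually
Annual escrow total = $3,615.96
Monthly = $3,615.96 ÷ 12 = $301.33
Required cushion = 2 × $301.33 = $602.66
Surplus = $1,057.25 − $602.66 = $454.59

$454.59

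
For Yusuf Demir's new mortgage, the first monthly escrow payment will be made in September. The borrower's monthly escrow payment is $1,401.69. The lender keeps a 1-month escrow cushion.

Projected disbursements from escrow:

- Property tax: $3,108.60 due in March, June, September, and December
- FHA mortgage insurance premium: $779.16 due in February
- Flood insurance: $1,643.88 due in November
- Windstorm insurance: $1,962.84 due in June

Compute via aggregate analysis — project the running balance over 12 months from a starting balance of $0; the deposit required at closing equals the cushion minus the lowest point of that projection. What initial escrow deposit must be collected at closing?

Cushion = 1 × $1,401.69 = $1,401.69
Trial balance (start $0, +$1,401.69 each month, − disbursements):
  Sep: +$1,401.69 − $3,108.60 → -$1,706.91
  Oct: +$1,401.69 → -$305.22
  Nov: +$1,401.69 − $1,643.88 → -$547.41
  Dec: +$1,401.69 − $3,108.60 → -$2,254.32
  Jan: +$1,401.69 → -$852.63
  Feb: +$1,401.69 − $779.16 → -$230.10
  Mar: +$1,401.69 − $3,108.60 → -$1,937.01
  Apr: +$1,401.69 → -$535.32
  May: +$1,401.69 → $866.37
  Jun: +$1,401.69 − $5,071.44 → -$2,803.38
  Jul: +$1,401.69 → -$1,401.69
  Aug: +$1,401.69 → $0.00
Lowest trial balance = -$2,803.38 (Jun)
Initial deposit = cushion − low point = $1,401.69 − (-$2,803.38) = $4,205.07

$4,205.07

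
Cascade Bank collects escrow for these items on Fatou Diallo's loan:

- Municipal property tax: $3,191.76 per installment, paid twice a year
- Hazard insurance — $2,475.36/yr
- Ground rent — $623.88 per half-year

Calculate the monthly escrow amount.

Municipal property tax — $3,191.76 × 2 = $6,383.52/yr
Hazard insurance — $2,475.36/yr
Ground rent — $623.88 × 2 = $1,247.76/yr
Combined annual = $6,383.52 + $2,475.36 + $1,247.76 = $10,106.64
Per month = $10,106.64 / 12 = $842.22

$842.22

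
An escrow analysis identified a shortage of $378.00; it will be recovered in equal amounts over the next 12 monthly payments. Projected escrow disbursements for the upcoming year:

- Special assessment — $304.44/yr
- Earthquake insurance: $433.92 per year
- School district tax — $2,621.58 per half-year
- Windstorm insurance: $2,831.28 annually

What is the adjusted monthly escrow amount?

$765.90

Special assessment: $304.44 per year
Earthquake insurance: $433.92 per year
School district tax: $2,621.58 × 2 = $5,243.16 per year
Windstorm insurance: $2,831.28 per year
Yearly total = $8,812.80
Base monthly escrow = $8,812.80 ÷ 12 = $734.40
Monthly shortage recovery: $378.00 ÷ 12 = $31.50
Adjusted monthly = $734.40 + $31.50 = $765.90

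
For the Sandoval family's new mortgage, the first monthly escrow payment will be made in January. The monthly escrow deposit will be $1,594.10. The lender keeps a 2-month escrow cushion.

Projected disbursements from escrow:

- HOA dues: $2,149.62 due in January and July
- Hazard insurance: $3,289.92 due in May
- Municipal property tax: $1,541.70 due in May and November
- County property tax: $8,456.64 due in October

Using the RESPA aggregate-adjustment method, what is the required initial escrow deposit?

Cushion = 2 × $1,594.10 = $3,188.20
Trial balance (start $0, +$1,594.10 each month, − disbursements):
  Jan: +$1,594.10 − $2,149.62 → -$555.52
  Feb: +$1,594.10 → $1,038.58
  Mar: +$1,594.10 → $2,632.68
  Apr: +$1,594.10 → $4,226.78
  May: +$1,594.10 − $4,831.62 → $989.26
  Jun: +$1,594.10 → $2,583.36
  Jul: +$1,594.10 − $2,149.62 → $2,027.84
  Aug: +$1,594.10 → $3,621.94
  Sep: +$1,594.10 → $5,216.04
  Oct: +$1,594.10 − $8,456.64 → -$1,646.50
  Nov: +$1,594.10 − $1,541.70 → -$1,594.10
  Dec: +$1,594.10 → $0.00
Lowest trial balance = -$1,646.50 (Oct)
Initial deposit = cushion − low point = $3,188.20 − (-$1,646.50) = $4,834.70

$4,834.70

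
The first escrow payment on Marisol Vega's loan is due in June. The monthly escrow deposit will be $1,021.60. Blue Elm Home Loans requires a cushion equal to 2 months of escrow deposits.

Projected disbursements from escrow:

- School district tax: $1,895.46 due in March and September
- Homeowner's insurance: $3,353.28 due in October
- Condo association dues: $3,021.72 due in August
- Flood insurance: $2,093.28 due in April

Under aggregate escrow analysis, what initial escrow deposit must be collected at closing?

$5,205.66

Cushion = 2 × $1,021.60 = $2,043.20
Trial balance (start $0, +$1,021.60 each month, − disbursements):
  Jun: +$1,021.60 → $1,021.60
  Jul: +$1,021.60 → $2,043.20
  Aug: +$1,021.60 − $3,021.72 → $43.08
  Sep: +$1,021.60 − $1,895.46 → -$830.78
  Oct: +$1,021.60 − $3,353.28 → -$3,162.46
  Nov: +$1,021.60 → -$2,140.86
  Dec: +$1,021.60 → -$1,119.26
  Jan: +$1,021.60 → -$97.66
  Feb: +$1,021.60 → $923.94
  Mar: +$1,021.60 − $1,895.46 → $50.08
  Apr: +$1,021.60 − $2,093.28 → -$1,021.60
  May: +$1,021.60 → $0.00
Lowest trial balance = -$3,162.46 (Oct)
Initial deposit = cushion − low point = $2,043.20 − (-$3,162.46) = $5,205.66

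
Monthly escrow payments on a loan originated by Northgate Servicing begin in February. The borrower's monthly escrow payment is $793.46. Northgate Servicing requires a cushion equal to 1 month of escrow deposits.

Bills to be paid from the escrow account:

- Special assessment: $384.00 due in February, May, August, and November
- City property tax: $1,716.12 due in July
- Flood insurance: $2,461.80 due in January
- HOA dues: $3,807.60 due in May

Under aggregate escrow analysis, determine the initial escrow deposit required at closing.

Cushion = 1 × $793.46 = $793.46
Trial balance (start $0, +$793.46 each month, − disbursements):
  Feb: +$793.46 − $384.00 → $409.46
  Mar: +$793.46 → $1,202.92
  Apr: +$793.46 → $1,996.38
  May: +$793.46 − $4,191.60 → -$1,401.76
  Jun: +$793.46 → -$608.30
  Jul: +$793.46 − $1,716.12 → -$1,530.96
  Aug: +$793.46 − $384.00 → -$1,121.50
  Sep: +$793.46 → -$328.04
  Oct: +$793.46 → $465.42
  Nov: +$793.46 − $384.00 → $874.88
  Dec: +$793.46 → $1,668.34
  Jan: +$793.46 − $2,461.80 → $0.00
Lowest trial balance = -$1,530.96 (Jul)
Initial deposit = cushion − low point = $793.46 − (-$1,530.96) = $2,324.42

$2,324.42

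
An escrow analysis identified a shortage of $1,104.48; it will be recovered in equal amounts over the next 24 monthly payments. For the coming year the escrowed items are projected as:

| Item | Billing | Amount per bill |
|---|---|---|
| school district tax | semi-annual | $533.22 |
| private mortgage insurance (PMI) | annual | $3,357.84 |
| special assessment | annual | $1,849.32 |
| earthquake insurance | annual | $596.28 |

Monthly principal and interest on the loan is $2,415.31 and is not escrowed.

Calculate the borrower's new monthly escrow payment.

School district tax = $533.22 × 2 = $1,066.44
Private mortgage insurance (PMI) = $3,357.84
Special assessment = $1,849.32
Earthquake insurance = $596.28
Total annual escrow = $6,869.88
Base monthly escrow = $6,869.88 ÷ 12 = $572.49
Monthly shortage recovery: $1,104.48 ÷ 24 = $46.02
New monthly escrow = $572.49 + $46.02 = $618.51

$618.51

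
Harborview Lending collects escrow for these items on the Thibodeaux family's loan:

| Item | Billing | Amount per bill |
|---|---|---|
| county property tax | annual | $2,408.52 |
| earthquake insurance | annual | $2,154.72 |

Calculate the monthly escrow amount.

County property tax — $2,408.52/yr
Earthquake insurance — $2,154.72/yr
Total annual escrow = $2,408.52 + $2,154.72 = $4,563.24
Monthly = $4,563.24 ÷ 12 = $380.27

$380.27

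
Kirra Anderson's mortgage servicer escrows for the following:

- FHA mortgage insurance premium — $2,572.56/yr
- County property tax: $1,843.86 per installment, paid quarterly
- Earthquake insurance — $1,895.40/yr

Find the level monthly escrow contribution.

$986.95

FHA mortgage insurance premium — $2,572.56 per year
County property tax — $1,843.86 × 4 = $7,375.44 per year
Earthquake insurance — $1,895.40 per year
Yearly total = $2,572.56 + $7,375.44 + $1,895.40 = $11,843.40
Base monthly escrow = $11,843.40 ÷ 12 = $986.95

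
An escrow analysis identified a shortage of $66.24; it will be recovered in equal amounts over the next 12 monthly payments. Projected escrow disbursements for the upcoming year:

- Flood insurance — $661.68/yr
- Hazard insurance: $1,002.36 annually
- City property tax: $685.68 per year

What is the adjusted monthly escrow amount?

$201.33

Flood insurance = $661.68/yr
Hazard insurance = $1,002.36/yr
City property tax = $685.68/yr
Yearly total = $2,349.72
Monthly escrow = $2,349.72 ÷ 12 = $195.81
Monthly shortage recovery: $66.24 / 12 = $5.52
New monthly escrow = $195.81 + $5.52 = $201.33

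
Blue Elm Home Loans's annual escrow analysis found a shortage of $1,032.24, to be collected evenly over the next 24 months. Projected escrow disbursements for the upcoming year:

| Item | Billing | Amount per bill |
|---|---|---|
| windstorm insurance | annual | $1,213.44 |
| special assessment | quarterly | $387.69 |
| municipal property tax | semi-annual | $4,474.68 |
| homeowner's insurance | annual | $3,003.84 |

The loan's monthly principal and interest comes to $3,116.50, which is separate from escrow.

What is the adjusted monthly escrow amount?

Windstorm insurance = $1,213.44 annually
Special assessment = $387.69 × 4 = $1,550.76 annually
Municipal property tax = $4,474.68 × 2 = $8,949.36 annually
Homeowner's insurance = $3,003.84 annually
Annual escrow total = $1,213.44 + $1,550.76 + $8,949.36 + $3,003.84 = $14,717.40
Monthly = $14,717.40 / 12 = $1,226.45
Monthly shortage recovery: $1,032.24 ÷ 24 = $43.01
New monthly escrow = $1,226.45 + $43.01 = $1,269.46

$1,269.46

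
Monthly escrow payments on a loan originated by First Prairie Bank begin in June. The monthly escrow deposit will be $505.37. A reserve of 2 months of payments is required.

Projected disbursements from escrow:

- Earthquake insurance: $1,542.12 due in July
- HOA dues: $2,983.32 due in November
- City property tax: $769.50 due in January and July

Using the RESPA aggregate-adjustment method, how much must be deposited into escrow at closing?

$3,273.46

Cushion = 2 × $505.37 = $1,010.74
Trial balance (start $0, +$505.37 each month, − disbursements):
  Jun: +$505.37 → $505.37
  Jul: +$505.37 − $2,311.62 → -$1,300.88
  Aug: +$505.37 → -$795.51
  Sep: +$505.37 → -$290.14
  Oct: +$505.37 → $215.23
  Nov: +$505.37 − $2,983.32 → -$2,262.72
  Dec: +$505.37 → -$1,757.35
  Jan: +$505.37 − $769.50 → -$2,021.48
  Feb: +$505.37 → -$1,516.11
  Mar: +$505.37 → -$1,010.74
  Apr: +$505.37 → -$505.37
  May: +$505.37 → $0.00
Lowest trial balance = -$2,262.72 (Nov)
Initial deposit = cushion − low point = $1,010.74 − (-$2,262.72) = $3,273.46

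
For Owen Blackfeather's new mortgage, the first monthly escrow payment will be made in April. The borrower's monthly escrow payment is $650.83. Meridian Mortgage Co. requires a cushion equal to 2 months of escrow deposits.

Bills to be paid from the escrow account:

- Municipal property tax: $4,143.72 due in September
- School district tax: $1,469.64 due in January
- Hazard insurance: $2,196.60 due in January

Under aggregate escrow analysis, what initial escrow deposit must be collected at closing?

$2,603.32

Cushion = 2 × $650.83 = $1,301.66
Trial balance (start $0, +$650.83 each month, − disbursements):
  Apr: +$650.83 → $650.83
  May: +$650.83 → $1,301.66
  Jun: +$650.83 → $1,952.49
  Jul: +$650.83 → $2,603.32
  Aug: +$650.83 → $3,254.15
  Sep: +$650.83 − $4,143.72 → -$238.74
  Oct: +$650.83 → $412.09
  Nov: +$650.83 → $1,062.92
  Dec: +$650.83 → $1,713.75
  Jan: +$650.83 − $3,666.24 → -$1,301.66
  Feb: +$650.83 → -$650.83
  Mar: +$650.83 → $0.00
Lowest trial balance = -$1,301.66 (Jan)
Initial deposit = cushion − low point = $1,301.66 − (-$1,301.66) = $2,603.32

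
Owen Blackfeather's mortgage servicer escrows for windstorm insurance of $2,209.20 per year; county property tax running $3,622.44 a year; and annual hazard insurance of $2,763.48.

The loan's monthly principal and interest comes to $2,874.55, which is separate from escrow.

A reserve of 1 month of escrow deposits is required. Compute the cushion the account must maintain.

$716.26

Windstorm insurance = $2,209.20/yr
County property tax = $3,622.44/yr
Hazard insurance = $2,763.48/yr
Total per year = $2,209.20 + $3,622.44 + $2,763.48 = $8,595.12
Monthly escrow = $8,595.12 / 12 = $716.26
Cushion = 1 × $716.26 = $716.26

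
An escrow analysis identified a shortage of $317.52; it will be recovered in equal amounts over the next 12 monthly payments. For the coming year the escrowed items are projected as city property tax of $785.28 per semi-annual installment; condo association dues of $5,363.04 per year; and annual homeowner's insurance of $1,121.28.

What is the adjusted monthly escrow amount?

City property tax — $785.28 × 2 = $1,570.56
Condo association dues — $5,363.04
Homeowner's insurance — $1,121.28
Total per year = $1,570.56 + $5,363.04 + $1,121.28 = $8,054.88
Per month = $8,054.88 ÷ 12 = $671.24
Shortage per month = $317.52 / 12 = $26.46
Adjusted monthly = $671.24 + $26.46 = $697.70

$697.70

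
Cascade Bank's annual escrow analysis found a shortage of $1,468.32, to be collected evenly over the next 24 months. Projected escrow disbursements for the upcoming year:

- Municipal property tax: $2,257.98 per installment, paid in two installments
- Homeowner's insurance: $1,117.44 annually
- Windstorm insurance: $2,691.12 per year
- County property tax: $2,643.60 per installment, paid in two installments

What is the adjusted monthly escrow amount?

Municipal property tax — $2,257.98 × 2 = $4,515.96/yr
Homeowner's insurance — $1,117.44/yr
Windstorm insurance — $2,691.12/yr
County property tax — $2,643.60 × 2 = $5,287.20/yr
Annual escrow total = $4,515.96 + $1,117.44 + $2,691.12 + $5,287.20 = $13,611.72
Monthly escrow = $13,611.72 ÷ 12 = $1,134.31
Shortage per month = $1,468.32 ÷ 24 = $61.18
New monthly escrow = $1,134.31 + $61.18 = $1,195.49

$1,195.49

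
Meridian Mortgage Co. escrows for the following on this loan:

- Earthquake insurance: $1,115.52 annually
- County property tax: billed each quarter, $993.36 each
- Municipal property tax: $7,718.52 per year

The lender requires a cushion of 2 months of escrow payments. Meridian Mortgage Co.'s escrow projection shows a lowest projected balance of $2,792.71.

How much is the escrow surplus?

Earthquake insurance: $1,115.52 annually
County property tax: $993.36 × 4 = $3,973.44 annually
Municipal property tax: $7,718.52 annually
Total annual escrow = $1,115.52 + $3,973.44 + $7,718.52 = $12,807.48
Per month = $12,807.48 / 12 = $1,067.29
Required reserve = 2 × $1,067.29 = $2,134.58
Excess over cushion: $2,792.71 − $2,134.58 = $658.13

$658.13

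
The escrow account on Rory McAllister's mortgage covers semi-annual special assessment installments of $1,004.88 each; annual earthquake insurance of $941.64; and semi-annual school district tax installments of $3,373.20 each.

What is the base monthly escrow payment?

Special assessment = $1,004.88 × 2 = $2,009.76 annually
Earthquake insurance = $941.64 annually
School district tax = $3,373.20 × 2 = $6,746.40 annually
Total annual escrow = $2,009.76 + $941.64 + $6,746.40 = $9,697.80
Monthly escrow = $9,697.80 / 12 = $808.15

$808.15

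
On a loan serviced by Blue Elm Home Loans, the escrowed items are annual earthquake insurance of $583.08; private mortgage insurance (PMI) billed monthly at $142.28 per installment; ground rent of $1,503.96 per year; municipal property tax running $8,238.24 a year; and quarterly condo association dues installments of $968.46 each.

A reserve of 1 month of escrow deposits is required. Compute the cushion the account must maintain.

$1,325.54

Earthquake insurance — $583.08
Private mortgage insurance (PMI) — $142.28 × 12 = $1,707.36
Ground rent — $1,503.96
Municipal property tax — $8,238.24
Condo association dues — $968.46 × 4 = $3,873.84
Total per year = $583.08 + $1,707.36 + $1,503.96 + $8,238.24 + $3,873.84 = $15,906.48
Monthly escrow = $15,906.48 / 12 = $1,325.54
Required cushion = 1 × $1,325.54 = $1,325.54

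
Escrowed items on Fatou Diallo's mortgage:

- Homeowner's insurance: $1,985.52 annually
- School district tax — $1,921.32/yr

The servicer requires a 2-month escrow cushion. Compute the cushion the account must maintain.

$651.14

Homeowner's insurance = $1,985.52
School district tax = $1,921.32
Total per year = $1,985.52 + $1,921.32 = $3,906.84
Monthly escrow = $3,906.84 ÷ 12 = $325.57
Reserve = 2 × $325.57 = $651.14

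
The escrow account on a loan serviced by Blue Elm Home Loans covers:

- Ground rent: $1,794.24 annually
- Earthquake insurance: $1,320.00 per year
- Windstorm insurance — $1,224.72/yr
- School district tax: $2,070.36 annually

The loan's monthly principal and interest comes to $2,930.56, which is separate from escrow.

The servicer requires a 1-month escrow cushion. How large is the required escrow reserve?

$534.11

Ground rent = $1,794.24
Earthquake insurance = $1,320.00
Windstorm insurance = $1,224.72
School district tax = $2,070.36
Combined annual = $1,794.24 + $1,320.00 + $1,224.72 + $2,070.36 = $6,409.32
Monthly escrow = $6,409.32 ÷ 12 = $534.11
Cushion = 1 × $534.11 = $534.11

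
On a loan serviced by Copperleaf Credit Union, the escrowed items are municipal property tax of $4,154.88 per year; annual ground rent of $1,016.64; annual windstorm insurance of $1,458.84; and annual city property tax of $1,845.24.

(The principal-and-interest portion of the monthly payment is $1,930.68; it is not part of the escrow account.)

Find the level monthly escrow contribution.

$706.30

Municipal property tax = $4,154.88
Ground rent = $1,016.64
Windstorm insurance = $1,458.84
City property tax = $1,845.24
Yearly total = $8,475.60
Per month = $8,475.60 / 12 = $706.30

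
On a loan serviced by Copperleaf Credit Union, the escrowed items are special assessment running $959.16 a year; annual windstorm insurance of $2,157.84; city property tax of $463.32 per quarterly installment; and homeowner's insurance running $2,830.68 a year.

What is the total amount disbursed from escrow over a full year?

Special assessment = $959.16
Windstorm insurance = $2,157.84
City property tax = $463.32 × 4 = $1,853.28
Homeowner's insurance = $2,830.68
Total annual escrow = $959.16 + $2,157.84 + $1,853.28 + $2,830.68 = $7,800.96

$7,800.96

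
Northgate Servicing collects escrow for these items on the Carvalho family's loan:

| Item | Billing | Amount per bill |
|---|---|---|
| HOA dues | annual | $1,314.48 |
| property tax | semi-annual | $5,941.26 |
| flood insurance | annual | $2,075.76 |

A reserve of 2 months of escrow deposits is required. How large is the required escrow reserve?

HOA dues: $1,314.48
Property tax: $5,941.26 × 2 = $11,882.52
Flood insurance: $2,075.76
Combined annual = $15,272.76
Monthly = $15,272.76 / 12 = $1,272.73
Required cushion = 2 × $1,272.73 = $2,545.46

$2,545.46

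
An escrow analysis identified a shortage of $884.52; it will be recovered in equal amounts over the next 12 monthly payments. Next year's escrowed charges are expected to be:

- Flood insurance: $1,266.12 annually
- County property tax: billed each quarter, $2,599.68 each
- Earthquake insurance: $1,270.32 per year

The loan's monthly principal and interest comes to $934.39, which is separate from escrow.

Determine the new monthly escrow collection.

$1,151.64

Flood insurance = $1,266.12 annually
County property tax = $2,599.68 × 4 = $10,398.72 annually
Earthquake insurance = $1,270.32 annually
Total per year = $12,935.16
Monthly = $12,935.16 / 12 = $1,077.93
Monthly shortage recovery: $884.52 ÷ 12 = $73.71
New monthly escrow = $1,077.93 + $73.71 = $1,151.64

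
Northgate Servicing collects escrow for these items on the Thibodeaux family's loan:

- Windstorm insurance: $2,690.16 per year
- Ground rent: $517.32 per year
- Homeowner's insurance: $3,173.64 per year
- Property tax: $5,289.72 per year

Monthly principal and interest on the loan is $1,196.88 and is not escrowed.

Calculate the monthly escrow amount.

Windstorm insurance — $2,690.16 per year
Ground rent — $517.32 per year
Homeowner's insurance — $3,173.64 per year
Property tax — $5,289.72 per year
Yearly total = $11,670.84
Monthly = $11,670.84 / 12 = $972.57

$972.57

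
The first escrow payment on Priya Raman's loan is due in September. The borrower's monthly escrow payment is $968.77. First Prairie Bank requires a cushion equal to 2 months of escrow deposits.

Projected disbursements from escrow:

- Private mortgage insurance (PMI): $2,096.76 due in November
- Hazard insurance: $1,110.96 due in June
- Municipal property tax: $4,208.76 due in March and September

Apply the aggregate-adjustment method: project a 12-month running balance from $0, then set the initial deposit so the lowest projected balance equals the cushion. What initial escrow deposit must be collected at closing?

Cushion = 2 × $968.77 = $1,937.54
Trial balance (start $0, +$968.77 each month, − disbursements):
  Sep: +$968.77 − $4,208.76 → -$3,239.99
  Oct: +$968.77 → -$2,271.22
  Nov: +$968.77 − $2,096.76 → -$3,399.21
  Dec: +$968.77 → -$2,430.44
  Jan: +$968.77 → -$1,461.67
  Feb: +$968.77 → -$492.90
  Mar: +$968.77 − $4,208.76 → -$3,732.89
  Apr: +$968.77 → -$2,764.12
  May: +$968.77 → -$1,795.35
  Jun: +$968.77 − $1,110.96 → -$1,937.54
  Jul: +$968.77 → -$968.77
  Aug: +$968.77 → $0.00
Lowest trial balance = -$3,732.89 (Mar)
Initial deposit = cushion − low point = $1,937.54 − (-$3,732.89) = $5,670.43

$5,670.43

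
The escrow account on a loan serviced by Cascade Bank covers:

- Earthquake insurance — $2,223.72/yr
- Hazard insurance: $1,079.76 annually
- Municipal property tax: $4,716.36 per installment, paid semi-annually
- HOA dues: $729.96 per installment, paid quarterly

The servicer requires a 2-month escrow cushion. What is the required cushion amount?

$2,609.34

Earthquake insurance — $2,223.72 annually
Hazard insurance — $1,079.76 annually
Municipal property tax — $4,716.36 × 2 = $9,432.72 annually
HOA dues — $729.96 × 4 = $2,919.84 annually
Total annual escrow = $2,223.72 + $1,079.76 + $9,432.72 + $2,919.84 = $15,656.04
Base monthly escrow = $15,656.04 ÷ 12 = $1,304.67
Reserve = 2 × $1,304.67 = $2,609.34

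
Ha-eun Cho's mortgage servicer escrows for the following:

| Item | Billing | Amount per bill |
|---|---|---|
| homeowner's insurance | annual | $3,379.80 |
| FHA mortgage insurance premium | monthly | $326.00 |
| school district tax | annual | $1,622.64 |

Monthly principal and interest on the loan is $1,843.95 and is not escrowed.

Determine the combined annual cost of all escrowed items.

Homeowner's insurance = $3,379.80 annually
FHA mortgage insurance premium = $326.00 × 12 = $3,912.00 annually
School district tax = $1,622.64 annually
Annual escrow total = $3,379.80 + $3,912.00 + $1,622.64 = $8,914.44

$8,914.44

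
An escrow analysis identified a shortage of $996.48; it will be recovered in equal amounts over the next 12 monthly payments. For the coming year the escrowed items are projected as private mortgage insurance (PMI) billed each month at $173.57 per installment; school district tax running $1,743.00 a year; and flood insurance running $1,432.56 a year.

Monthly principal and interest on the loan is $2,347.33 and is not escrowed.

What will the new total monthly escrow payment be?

$521.24

Private mortgage insurance (PMI) = $173.57 × 12 = $2,082.84
School district tax = $1,743.00
Flood insurance = $1,432.56
Combined annual = $2,082.84 + $1,743.00 + $1,432.56 = $5,258.40
Monthly = $5,258.40 / 12 = $438.20
Shortage spread = $996.48 ÷ 12 = $83.04/mo
Adjusted monthly = $438.20 + $83.04 = $521.24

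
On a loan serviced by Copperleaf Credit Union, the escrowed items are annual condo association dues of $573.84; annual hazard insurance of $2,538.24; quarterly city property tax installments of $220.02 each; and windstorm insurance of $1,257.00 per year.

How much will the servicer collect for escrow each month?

$437.43

Condo association dues = $573.84/yr
Hazard insurance = $2,538.24/yr
City property tax = $220.02 × 4 = $880.08/yr
Windstorm insurance = $1,257.00/yr
Combined annual = $573.84 + $2,538.24 + $880.08 + $1,257.00 = $5,249.16
Monthly escrow = $5,249.16 ÷ 12 = $437.43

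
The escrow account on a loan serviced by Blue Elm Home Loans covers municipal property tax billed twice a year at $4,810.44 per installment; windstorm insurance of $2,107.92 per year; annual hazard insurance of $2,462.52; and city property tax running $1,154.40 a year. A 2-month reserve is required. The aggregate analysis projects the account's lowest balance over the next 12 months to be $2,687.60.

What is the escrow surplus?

Municipal property tax — $4,810.44 × 2 = $9,620.88 annually
Windstorm insurance — $2,107.92 annually
Hazard insurance — $2,462.52 annually
City property tax — $1,154.40 annually
Annual escrow total = $9,620.88 + $2,107.92 + $2,462.52 + $1,154.40 = $15,345.72
Monthly = $15,345.72 / 12 = $1,278.81
Required reserve = 2 × $1,278.81 = $2,557.62
Surplus = $2,687.60 − $2,557.62 = $129.98

$129.98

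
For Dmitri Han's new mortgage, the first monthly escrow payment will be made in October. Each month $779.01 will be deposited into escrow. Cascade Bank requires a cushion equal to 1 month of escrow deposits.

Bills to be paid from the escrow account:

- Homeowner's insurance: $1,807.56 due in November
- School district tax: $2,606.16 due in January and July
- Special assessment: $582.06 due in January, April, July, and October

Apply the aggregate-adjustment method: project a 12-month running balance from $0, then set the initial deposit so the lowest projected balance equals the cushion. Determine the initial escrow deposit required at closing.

Cushion = 1 × $779.01 = $779.01
Trial balance (start $0, +$779.01 each month, − disbursements):
  Oct: +$779.01 − $582.06 → $196.95
  Nov: +$779.01 − $1,807.56 → -$831.60
  Dec: +$779.01 → -$52.59
  Jan: +$779.01 − $3,188.22 → -$2,461.80
  Feb: +$779.01 → -$1,682.79
  Mar: +$779.01 → -$903.78
  Apr: +$779.01 − $582.06 → -$706.83
  May: +$779.01 → $72.18
  Jun: +$779.01 → $851.19
  Jul: +$779.01 − $3,188.22 → -$1,558.02
  Aug: +$779.01 → -$779.01
  Sep: +$779.01 → $0.00
Lowest trial balance = -$2,461.80 (Jan)
Initial deposit = cushion − low point = $779.01 − (-$2,461.80) = $3,240.81

$3,240.81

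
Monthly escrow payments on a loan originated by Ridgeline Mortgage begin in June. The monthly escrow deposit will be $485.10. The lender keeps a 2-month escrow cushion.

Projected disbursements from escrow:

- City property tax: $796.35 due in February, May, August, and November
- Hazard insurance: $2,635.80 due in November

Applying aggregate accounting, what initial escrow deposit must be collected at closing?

$2,288.10

Cushion = 2 × $485.10 = $970.20
Trial balance (start $0, +$485.10 each month, − disbursements):
  Jun: +$485.10 → $485.10
  Jul: +$485.10 → $970.20
  Aug: +$485.10 − $796.35 → $658.95
  Sep: +$485.10 → $1,144.05
  Oct: +$485.10 → $1,629.15
  Nov: +$485.10 − $3,432.15 → -$1,317.90
  Dec: +$485.10 → -$832.80
  Jan: +$485.10 → -$347.70
  Feb: +$485.10 − $796.35 → -$658.95
  Mar: +$485.10 → -$173.85
  Apr: +$485.10 → $311.25
  May: +$485.10 − $796.35 → $0.00
Lowest trial balance = -$1,317.90 (Nov)
Initial deposit = cushion − low point = $970.20 − (-$1,317.90) = $2,288.10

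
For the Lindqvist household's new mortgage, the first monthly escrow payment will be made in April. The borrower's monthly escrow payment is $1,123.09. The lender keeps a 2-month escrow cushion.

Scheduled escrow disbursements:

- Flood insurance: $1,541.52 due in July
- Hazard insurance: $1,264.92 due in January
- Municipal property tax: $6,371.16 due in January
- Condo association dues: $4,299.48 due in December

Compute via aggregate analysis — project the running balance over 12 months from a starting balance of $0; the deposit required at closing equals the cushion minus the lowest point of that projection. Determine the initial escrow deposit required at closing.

$4,492.36

Cushion = 2 × $1,123.09 = $2,246.18
Trial balance (start $0, +$1,123.09 each month, − disbursements):
  Apr: +$1,123.09 → $1,123.09
  May: +$1,123.09 → $2,246.18
  Jun: +$1,123.09 → $3,369.27
  Jul: +$1,123.09 − $1,541.52 → $2,950.84
  Aug: +$1,123.09 → $4,073.93
  Sep: +$1,123.09 → $5,197.02
  Oct: +$1,123.09 → $6,320.11
  Nov: +$1,123.09 → $7,443.20
  Dec: +$1,123.09 − $4,299.48 → $4,266.81
  Jan: +$1,123.09 − $7,636.08 → -$2,246.18
  Feb: +$1,123.09 → -$1,123.09
  Mar: +$1,123.09 → $0.00
Lowest trial balance = -$2,246.18 (Jan)
Initial deposit = cushion − low point = $2,246.18 − (-$2,246.18) = $4,492.36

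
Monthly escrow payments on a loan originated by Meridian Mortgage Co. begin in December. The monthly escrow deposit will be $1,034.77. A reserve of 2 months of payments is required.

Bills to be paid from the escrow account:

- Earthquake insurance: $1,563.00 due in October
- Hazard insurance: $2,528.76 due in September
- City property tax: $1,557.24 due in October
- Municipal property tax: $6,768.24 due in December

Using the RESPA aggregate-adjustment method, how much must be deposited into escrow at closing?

$7,803.01

Cushion = 2 × $1,034.77 = $2,069.54
Trial balance (start $0, +$1,034.77 each month, − disbursements):
  Dec: +$1,034.77 − $6,768.24 → -$5,733.47
  Jan: +$1,034.77 → -$4,698.70
  Feb: +$1,034.77 → -$3,663.93
  Mar: +$1,034.77 → -$2,629.16
  Apr: +$1,034.77 → -$1,594.39
  May: +$1,034.77 → -$559.62
  Jun: +$1,034.77 → $475.15
  Jul: +$1,034.77 → $1,509.92
  Aug: +$1,034.77 → $2,544.69
  Sep: +$1,034.77 − $2,528.76 → $1,050.70
  Oct: +$1,034.77 − $3,120.24 → -$1,034.77
  Nov: +$1,034.77 → $0.00
Lowest trial balance = -$5,733.47 (Dec)
Initial deposit = cushion − low point = $2,069.54 − (-$5,733.47) = $7,803.01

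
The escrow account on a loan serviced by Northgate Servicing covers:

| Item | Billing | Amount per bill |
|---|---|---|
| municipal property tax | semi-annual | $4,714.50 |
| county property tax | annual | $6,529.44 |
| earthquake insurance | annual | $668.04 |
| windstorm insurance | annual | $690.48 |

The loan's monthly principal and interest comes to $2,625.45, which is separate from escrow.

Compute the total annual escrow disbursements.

Municipal property tax: $4,714.50 × 2 = $9,429.00/yr
County property tax: $6,529.44/yr
Earthquake insurance: $668.04/yr
Windstorm insurance: $690.48/yr
Combined annual = $17,316.96

$17,316.96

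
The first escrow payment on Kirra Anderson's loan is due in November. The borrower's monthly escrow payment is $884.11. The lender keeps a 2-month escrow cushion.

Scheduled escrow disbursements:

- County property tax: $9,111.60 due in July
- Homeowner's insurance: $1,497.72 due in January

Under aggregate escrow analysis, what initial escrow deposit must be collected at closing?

Cushion = 2 × $884.11 = $1,768.22
Trial balance (start $0, +$884.11 each month, − disbursements):
  Nov: +$884.11 → $884.11
  Dec: +$884.11 → $1,768.22
  Jan: +$884.11 − $1,497.72 → $1,154.61
  Feb: +$884.11 → $2,038.72
  Mar: +$884.11 → $2,922.83
  Apr: +$884.11 → $3,806.94
  May: +$884.11 → $4,691.05
  Jun: +$884.11 → $5,575.16
  Jul: +$884.11 − $9,111.60 → -$2,652.33
  Aug: +$884.11 → -$1,768.22
  Sep: +$884.11 → -$884.11
  Oct: +$884.11 → $0.00
Lowest trial balance = -$2,652.33 (Jul)
Initial deposit = cushion − low point = $1,768.22 − (-$2,652.33) = $4,420.55

$4,420.55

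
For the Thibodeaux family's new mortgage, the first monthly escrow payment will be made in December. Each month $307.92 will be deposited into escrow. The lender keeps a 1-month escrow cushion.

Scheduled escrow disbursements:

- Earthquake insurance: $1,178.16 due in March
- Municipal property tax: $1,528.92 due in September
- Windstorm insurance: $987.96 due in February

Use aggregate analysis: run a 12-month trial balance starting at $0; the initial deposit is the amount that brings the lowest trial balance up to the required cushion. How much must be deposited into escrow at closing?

$1,242.36

Cushion = 1 × $307.92 = $307.92
Trial balance (start $0, +$307.92 each month, − disbursements):
  Dec: +$307.92 → $307.92
  Jan: +$307.92 → $615.84
  Feb: +$307.92 − $987.96 → -$64.20
  Mar: +$307.92 − $1,178.16 → -$934.44
  Apr: +$307.92 → -$626.52
  May: +$307.92 → -$318.60
  Jun: +$307.92 → -$10.68
  Jul: +$307.92 → $297.24
  Aug: +$307.92 → $605.16
  Sep: +$307.92 − $1,528.92 → -$615.84
  Oct: +$307.92 → -$307.92
  Nov: +$307.92 → $0.00
Lowest trial balance = -$934.44 (Mar)
Initial deposit = cushion − low point = $307.92 − (-$934.44) = $1,242.36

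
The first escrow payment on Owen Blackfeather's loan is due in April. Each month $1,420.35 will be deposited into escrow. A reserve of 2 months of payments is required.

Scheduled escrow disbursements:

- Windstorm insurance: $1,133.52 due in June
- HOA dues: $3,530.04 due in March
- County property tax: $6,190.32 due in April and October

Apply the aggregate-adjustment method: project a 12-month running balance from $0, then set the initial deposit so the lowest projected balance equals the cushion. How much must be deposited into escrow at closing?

Cushion = 2 × $1,420.35 = $2,840.70
Trial balance (start $0, +$1,420.35 each month, − disbursements):
  Apr: +$1,420.35 − $6,190.32 → -$4,769.97
  May: +$1,420.35 → -$3,349.62
  Jun: +$1,420.35 − $1,133.52 → -$3,062.79
  Jul: +$1,420.35 → -$1,642.44
  Aug: +$1,420.35 → -$222.09
  Sep: +$1,420.35 → $1,198.26
  Oct: +$1,420.35 − $6,190.32 → -$3,571.71
  Nov: +$1,420.35 → -$2,151.36
  Dec: +$1,420.35 → -$731.01
  Jan: +$1,420.35 → $689.34
  Feb: +$1,420.35 → $2,109.69
  Mar: +$1,420.35 − $3,530.04 → $0.00
Lowest trial balance = -$4,769.97 (Apr)
Initial deposit = cushion − low point = $2,840.70 − (-$4,769.97) = $7,610.67

$7,610.67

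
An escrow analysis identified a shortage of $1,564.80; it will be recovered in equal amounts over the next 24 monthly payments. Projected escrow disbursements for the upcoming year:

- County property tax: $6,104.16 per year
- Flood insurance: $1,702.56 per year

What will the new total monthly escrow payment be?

County property tax = $6,104.16 annually
Flood insurance = $1,702.56 annually
Yearly total = $7,806.72
Per month = $7,806.72 ÷ 12 = $650.56
Shortage spread = $1,564.80 / 24 = $65.20/mo
Adjusted monthly = $650.56 + $65.20 = $715.76

$715.76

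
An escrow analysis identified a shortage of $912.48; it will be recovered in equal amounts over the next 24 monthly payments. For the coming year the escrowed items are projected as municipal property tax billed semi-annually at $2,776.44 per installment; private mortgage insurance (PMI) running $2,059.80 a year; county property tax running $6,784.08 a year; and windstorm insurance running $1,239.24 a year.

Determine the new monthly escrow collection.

Municipal property tax: $2,776.44 × 2 = $5,552.88 annually
Private mortgage insurance (PMI): $2,059.80 annually
County property tax: $6,784.08 annually
Windstorm insurance: $1,239.24 annually
Combined annual = $15,636.00
Monthly escrow = $15,636.00 ÷ 12 = $1,303.00
Monthly shortage recovery: $912.48 ÷ 24 = $38.02
New monthly escrow = $1,303.00 + $38.02 = $1,341.02

$1,341.02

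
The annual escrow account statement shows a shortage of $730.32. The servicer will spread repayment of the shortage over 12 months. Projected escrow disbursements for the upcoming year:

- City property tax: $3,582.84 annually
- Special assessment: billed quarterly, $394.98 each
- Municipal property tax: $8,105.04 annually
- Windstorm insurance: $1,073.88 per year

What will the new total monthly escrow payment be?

$1,256.00

City property tax — $3,582.84/yr
Special assessment — $394.98 × 4 = $1,579.92/yr
Municipal property tax — $8,105.04/yr
Windstorm insurance — $1,073.88/yr
Total annual escrow = $14,341.68
Base monthly escrow = $14,341.68 / 12 = $1,195.14
Shortage spread = $730.32 / 12 = $60.86/mo
Adjusted monthly = $1,195.14 + $60.86 = $1,256.00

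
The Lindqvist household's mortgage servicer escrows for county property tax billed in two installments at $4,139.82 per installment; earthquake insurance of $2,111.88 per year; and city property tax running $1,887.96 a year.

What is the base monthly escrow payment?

$1,023.29

County property tax: $4,139.82 × 2 = $8,279.64
Earthquake insurance: $2,111.88
City property tax: $1,887.96
Combined annual = $8,279.64 + $2,111.88 + $1,887.96 = $12,279.48
Per month = $12,279.48 ÷ 12 = $1,023.29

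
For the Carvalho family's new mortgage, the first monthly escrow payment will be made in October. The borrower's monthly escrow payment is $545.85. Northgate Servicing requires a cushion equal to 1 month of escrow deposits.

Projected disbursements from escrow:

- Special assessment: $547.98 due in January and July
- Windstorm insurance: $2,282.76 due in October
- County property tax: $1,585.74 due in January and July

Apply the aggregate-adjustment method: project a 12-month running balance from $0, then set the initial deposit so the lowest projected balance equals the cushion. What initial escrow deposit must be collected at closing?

$2,778.93

Cushion = 1 × $545.85 = $545.85
Trial balance (start $0, +$545.85 each month, − disbursements):
  Oct: +$545.85 − $2,282.76 → -$1,736.91
  Nov: +$545.85 → -$1,191.06
  Dec: +$545.85 → -$645.21
  Jan: +$545.85 − $2,133.72 → -$2,233.08
  Feb: +$545.85 → -$1,687.23
  Mar: +$545.85 → -$1,141.38
  Apr: +$545.85 → -$595.53
  May: +$545.85 → -$49.68
  Jun: +$545.85 → $496.17
  Jul: +$545.85 − $2,133.72 → -$1,091.70
  Aug: +$545.85 → -$545.85
  Sep: +$545.85 → $0.00
Lowest trial balance = -$2,233.08 (Jan)
Initial deposit = cushion − low point = $545.85 − (-$2,233.08) = $2,778.93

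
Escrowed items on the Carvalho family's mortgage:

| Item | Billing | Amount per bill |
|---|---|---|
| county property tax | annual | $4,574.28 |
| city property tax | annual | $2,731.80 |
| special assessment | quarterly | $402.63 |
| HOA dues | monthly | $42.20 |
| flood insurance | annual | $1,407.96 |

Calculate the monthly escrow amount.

County property tax = $4,574.28
City property tax = $2,731.80
Special assessment = $402.63 × 4 = $1,610.52
HOA dues = $42.20 × 12 = $506.40
Flood insurance = $1,407.96
Annual escrow total = $4,574.28 + $2,731.80 + $1,610.52 + $506.40 + $1,407.96 = $10,830.96
Monthly = $10,830.96 / 12 = $902.58

$902.58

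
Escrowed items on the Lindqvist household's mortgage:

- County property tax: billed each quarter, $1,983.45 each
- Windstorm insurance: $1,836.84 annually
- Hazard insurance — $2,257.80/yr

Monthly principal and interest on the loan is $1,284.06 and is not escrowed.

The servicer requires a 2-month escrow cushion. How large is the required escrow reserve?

County property tax = $1,983.45 × 4 = $7,933.80
Windstorm insurance = $1,836.84
Hazard insurance = $2,257.80
Total per year = $7,933.80 + $1,836.84 + $2,257.80 = $12,028.44
Monthly = $12,028.44 / 12 = $1,002.37
Reserve = 2 × $1,002.37 = $2,004.74

$2,004.74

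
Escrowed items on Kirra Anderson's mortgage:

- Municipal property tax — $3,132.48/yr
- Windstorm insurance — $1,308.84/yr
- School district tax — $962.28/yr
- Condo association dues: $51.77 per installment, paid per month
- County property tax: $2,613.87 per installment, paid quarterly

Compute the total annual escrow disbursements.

Municipal property tax = $3,132.48 per year
Windstorm insurance = $1,308.84 per year
School district tax = $962.28 per year
Condo association dues = $51.77 × 12 = $621.24 per year
County property tax = $2,613.87 × 4 = $10,455.48 per year
Annual escrow total = $3,132.48 + $1,308.84 + $962.28 + $621.24 + $10,455.48 = $16,480.32

$16,480.32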